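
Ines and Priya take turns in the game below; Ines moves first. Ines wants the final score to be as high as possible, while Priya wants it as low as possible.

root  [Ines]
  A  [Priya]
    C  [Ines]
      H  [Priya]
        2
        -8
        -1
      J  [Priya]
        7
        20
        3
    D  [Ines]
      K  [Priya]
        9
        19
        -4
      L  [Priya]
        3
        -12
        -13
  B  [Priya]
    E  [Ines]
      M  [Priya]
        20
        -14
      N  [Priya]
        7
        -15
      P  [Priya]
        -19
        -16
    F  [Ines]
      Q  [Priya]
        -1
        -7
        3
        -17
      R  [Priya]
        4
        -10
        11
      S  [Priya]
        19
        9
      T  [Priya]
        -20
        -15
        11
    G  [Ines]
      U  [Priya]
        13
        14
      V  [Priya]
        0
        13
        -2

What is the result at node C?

H (Priya): min(2, -8, -1) = -8
J (Priya): min(7, 20, 3) = 3
C (Ines): max(-8, 3) = 3

3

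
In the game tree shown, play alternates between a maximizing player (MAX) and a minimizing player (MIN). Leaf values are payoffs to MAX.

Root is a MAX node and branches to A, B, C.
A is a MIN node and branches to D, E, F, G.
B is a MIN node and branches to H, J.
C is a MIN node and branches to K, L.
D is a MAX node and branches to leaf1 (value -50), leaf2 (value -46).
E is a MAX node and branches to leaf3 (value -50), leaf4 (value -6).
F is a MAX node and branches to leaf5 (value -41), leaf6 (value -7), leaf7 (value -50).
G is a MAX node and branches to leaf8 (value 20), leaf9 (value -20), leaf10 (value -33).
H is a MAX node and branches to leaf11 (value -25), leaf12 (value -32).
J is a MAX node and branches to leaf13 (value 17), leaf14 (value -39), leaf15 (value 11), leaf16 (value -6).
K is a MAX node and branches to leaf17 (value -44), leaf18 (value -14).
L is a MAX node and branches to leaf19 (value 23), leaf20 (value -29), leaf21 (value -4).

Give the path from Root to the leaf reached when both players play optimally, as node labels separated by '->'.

D (MAX): max(-50, -46) = -46
E (MAX): max(-50, -6) = -6
F (MAX): max(-41, -7, -50) = -7
G (MAX): max(20, -20, -33) = 20
A (MIN): min(-46, -6, -7, 20) = -46
H (MAX): max(-25, -32) = -25
J (MAX): max(17, -39, 11, -6) = 17
B (MIN): min(-25, 17) = -25
K (MAX): max(-44, -14) = -14
L (MAX): max(23, -29, -4) = 23
C (MIN): min(-14, 23) = -14
Root (MAX): max(-46, -25, -14) = -14
At Root, MAX picks C (highest: -14).
At C, MIN picks K (lowest: -14).
At K, MAX picks leaf18 (highest: -14).
Terminal value -14.

Root -> C -> K -> leaf18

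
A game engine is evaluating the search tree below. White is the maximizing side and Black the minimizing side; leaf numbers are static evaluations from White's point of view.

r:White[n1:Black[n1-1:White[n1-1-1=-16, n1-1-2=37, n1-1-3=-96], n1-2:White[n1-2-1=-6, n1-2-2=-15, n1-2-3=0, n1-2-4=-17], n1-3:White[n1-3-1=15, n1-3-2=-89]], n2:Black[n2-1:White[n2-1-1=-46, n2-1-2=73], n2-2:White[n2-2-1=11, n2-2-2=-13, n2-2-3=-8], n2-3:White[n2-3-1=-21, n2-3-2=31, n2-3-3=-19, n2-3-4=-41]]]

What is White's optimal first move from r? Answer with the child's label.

n2

n1-1 (White): max(-16, 37, -96) = 37
n1-2 (White): max(-6, -15, 0, -17) = 0
n1-3 (White): max(15, -89) = 15
n1 (Black): min(37, 0, 15) = 0
n2-1 (White): max(-46, 73) = 73
n2-2 (White): max(11, -13, -8) = 11
n2-3 (White): max(-21, 31, -19, -41) = 31
n2 (Black): min(73, 11, 31) = 11
r (White): max(0, 11) = 11
White at r wants the highest of {n1=0, n2=11}, so chooses n2.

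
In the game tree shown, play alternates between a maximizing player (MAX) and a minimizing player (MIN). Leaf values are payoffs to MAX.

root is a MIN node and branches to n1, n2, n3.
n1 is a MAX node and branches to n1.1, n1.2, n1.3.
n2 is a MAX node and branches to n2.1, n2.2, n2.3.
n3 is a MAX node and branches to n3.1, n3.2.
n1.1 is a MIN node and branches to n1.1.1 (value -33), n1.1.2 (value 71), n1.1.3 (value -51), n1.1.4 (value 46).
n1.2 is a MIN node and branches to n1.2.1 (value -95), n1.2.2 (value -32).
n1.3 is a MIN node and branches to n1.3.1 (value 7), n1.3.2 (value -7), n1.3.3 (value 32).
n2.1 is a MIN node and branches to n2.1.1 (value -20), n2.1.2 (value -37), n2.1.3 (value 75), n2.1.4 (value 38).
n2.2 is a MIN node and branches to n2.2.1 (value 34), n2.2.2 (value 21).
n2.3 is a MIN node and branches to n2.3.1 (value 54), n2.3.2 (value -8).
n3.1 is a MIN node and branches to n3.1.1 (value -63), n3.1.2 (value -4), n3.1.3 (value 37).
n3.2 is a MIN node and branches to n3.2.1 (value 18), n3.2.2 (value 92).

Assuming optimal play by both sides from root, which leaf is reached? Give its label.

n1.3.2

n1.1 (MIN): min(-33, 71, -51, 46) = -51
n1.2 (MIN): min(-95, -32) = -95
n1.3 (MIN): min(7, -7, 32) = -7
n1 (MAX): max(-51, -95, -7) = -7
n2.1 (MIN): min(-20, -37, 75, 38) = -37
n2.2 (MIN): min(34, 21) = 21
n2.3 (MIN): min(54, -8) = -8
n2 (MAX): max(-37, 21, -8) = 21
n3.1 (MIN): min(-63, -4, 37) = -63
n3.2 (MIN): min(18, 92) = 18
n3 (MAX): max(-63, 18) = 18
root (MIN): min(-7, 21, 18) = -7
At root, MIN picks n1 (lowest: -7).
At n1, MAX picks n1.3 (highest: -7).
At n1.3, MIN picks n1.3.2 (lowest: -7).
Terminal value -7.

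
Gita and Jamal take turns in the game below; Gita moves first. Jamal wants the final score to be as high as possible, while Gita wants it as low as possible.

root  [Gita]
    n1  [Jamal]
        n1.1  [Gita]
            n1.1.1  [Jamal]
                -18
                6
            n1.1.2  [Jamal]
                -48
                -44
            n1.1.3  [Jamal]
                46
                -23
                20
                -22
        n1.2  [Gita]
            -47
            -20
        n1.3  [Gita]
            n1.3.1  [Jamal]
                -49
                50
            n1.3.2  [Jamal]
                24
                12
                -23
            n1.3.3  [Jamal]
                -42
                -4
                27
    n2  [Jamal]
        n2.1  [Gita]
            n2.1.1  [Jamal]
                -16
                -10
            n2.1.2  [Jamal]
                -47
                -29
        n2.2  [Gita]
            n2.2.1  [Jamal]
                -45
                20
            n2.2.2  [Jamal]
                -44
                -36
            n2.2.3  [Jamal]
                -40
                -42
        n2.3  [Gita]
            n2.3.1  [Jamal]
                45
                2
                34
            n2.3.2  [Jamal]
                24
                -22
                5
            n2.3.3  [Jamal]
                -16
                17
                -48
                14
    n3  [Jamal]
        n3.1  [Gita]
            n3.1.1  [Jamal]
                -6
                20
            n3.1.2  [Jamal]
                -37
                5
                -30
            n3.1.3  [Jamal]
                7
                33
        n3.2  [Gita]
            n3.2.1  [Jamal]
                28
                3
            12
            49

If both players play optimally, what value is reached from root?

12

n1.1.1 (Jamal): max(-18, 6) = 6
n1.1.2 (Jamal): max(-48, -44) = -44
n1.1.3 (Jamal): max(46, -23, 20, -22) = 46
n1.1 (Gita): min(6, -44, 46) = -44
n1.2 (Gita): min(-47, -20) = -47
n1.3.1 (Jamal): max(-49, 50) = 50
n1.3.2 (Jamal): max(24, 12, -23) = 24
n1.3.3 (Jamal): max(-42, -4, 27) = 27
n1.3 (Gita): min(50, 24, 27) = 24
n1 (Jamal): max(-44, -47, 24) = 24
n2.1.1 (Jamal): max(-16, -10) = -10
n2.1.2 (Jamal): max(-47, -29) = -29
n2.1 (Gita): min(-10, -29) = -29
n2.2.1 (Jamal): max(-45, 20) = 20
n2.2.2 (Jamal): max(-44, -36) = -36
n2.2.3 (Jamal): max(-40, -42) = -40
n2.2 (Gita): min(20, -36, -40) = -40
n2.3.1 (Jamal): max(45, 2, 34) = 45
n2.3.2 (Jamal): max(24, -22, 5) = 24
n2.3.3 (Jamal): max(-16, 17, -48, 14) = 17
n2.3 (Gita): min(45, 24, 17) = 17
n2 (Jamal): max(-29, -40, 17) = 17
n3.1.1 (Jamal): max(-6, 20) = 20
n3.1.2 (Jamal): max(-37, 5, -30) = 5
n3.1.3 (Jamal): max(7, 33) = 33
n3.1 (Gita): min(20, 5, 33) = 5
n3.2.1 (Jamal): max(28, 3) = 28
n3.2 (Gita): min(28, 12, 49) = 12
n3 (Jamal): max(5, 12) = 12
root (Gita): min(24, 17, 12) = 12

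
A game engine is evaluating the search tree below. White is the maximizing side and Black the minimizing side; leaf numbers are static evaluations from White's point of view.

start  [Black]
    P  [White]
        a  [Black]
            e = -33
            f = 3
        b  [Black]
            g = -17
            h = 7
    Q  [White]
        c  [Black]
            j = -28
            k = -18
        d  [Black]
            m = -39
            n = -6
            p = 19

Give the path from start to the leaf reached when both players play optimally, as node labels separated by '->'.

start -> Q -> c -> j

a (Black): min(-33, 3) = -33
b (Black): min(-17, 7) = -17
P (White): max(-33, -17) = -17
c (Black): min(-28, -18) = -28
d (Black): min(-39, -6, 19) = -39
Q (White): max(-28, -39) = -28
start (Black): min(-17, -28) = -28
At start, Black picks Q (lowest: -28).
At Q, White picks c (highest: -28).
At c, Black picks j (lowest: -28).
Terminal value -28.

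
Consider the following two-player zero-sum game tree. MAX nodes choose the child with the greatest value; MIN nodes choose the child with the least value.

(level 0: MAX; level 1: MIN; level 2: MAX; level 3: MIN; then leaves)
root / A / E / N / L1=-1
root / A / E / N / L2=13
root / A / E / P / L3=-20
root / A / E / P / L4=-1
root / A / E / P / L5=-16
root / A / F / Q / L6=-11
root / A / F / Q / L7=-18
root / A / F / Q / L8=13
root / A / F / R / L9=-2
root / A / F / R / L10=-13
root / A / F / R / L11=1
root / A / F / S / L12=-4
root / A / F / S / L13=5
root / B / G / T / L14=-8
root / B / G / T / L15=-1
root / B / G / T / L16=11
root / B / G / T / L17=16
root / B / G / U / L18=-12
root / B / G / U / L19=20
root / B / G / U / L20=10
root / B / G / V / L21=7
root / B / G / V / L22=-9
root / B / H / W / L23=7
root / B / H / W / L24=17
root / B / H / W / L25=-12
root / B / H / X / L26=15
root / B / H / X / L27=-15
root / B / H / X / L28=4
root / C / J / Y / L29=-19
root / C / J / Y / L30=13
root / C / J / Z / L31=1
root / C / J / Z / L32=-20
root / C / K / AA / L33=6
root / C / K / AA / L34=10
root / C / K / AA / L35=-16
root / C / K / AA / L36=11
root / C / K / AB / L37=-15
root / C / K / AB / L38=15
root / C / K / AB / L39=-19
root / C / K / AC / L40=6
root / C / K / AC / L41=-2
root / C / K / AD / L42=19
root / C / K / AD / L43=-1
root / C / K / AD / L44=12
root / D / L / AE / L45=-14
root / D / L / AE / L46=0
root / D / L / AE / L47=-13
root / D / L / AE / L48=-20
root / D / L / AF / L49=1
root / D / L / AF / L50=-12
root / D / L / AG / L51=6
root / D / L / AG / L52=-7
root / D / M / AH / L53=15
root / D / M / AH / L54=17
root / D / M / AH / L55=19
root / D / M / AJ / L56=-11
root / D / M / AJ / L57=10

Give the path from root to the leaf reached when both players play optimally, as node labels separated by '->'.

root -> A -> F -> S -> L12

N (MIN): min(-1, 13) = -1
P (MIN): min(-20, -1, -16) = -20
E (MAX): max(-1, -20) = -1
Q (MIN): min(-11, -18, 13) = -18
R (MIN): min(-2, -13, 1) = -13
S (MIN): min(-4, 5) = -4
F (MAX): max(-18, -13, -4) = -4
A (MIN): min(-1, -4) = -4
T (MIN): min(-8, -1, 11, 16) = -8
U (MIN): min(-12, 20, 10) = -12
V (MIN): min(7, -9) = -9
G (MAX): max(-8, -12, -9) = -8
W (MIN): min(7, 17, -12) = -12
X (MIN): min(15, -15, 4) = -15
H (MAX): max(-12, -15) = -12
B (MIN): min(-8, -12) = -12
Y (MIN): min(-19, 13) = -19
Z (MIN): min(1, -20) = -20
J (MAX): max(-19, -20) = -19
AA (MIN): min(6, 10, -16, 11) = -16
AB (MIN): min(-15, 15, -19) = -19
AC (MIN): min(6, -2) = -2
AD (MIN): min(19, -1, 12) = -1
K (MAX): max(-16, -19, -2, -1) = -1
C (MIN): min(-19, -1) = -19
AE (MIN): min(-14, 0, -13, -20) = -20
AF (MIN): min(1, -12) = -12
AG (MIN): min(6, -7) = -7
L (MAX): max(-20, -12, -7) = -7
AH (MIN): min(15, 17, 19) = 15
AJ (MIN): min(-11, 10) = -11
M (MAX): max(15, -11) = 15
D (MIN): min(-7, 15) = -7
root (MAX): max(-4, -12, -19, -7) = -4
At root, MAX picks A (highest: -4).
At A, MIN picks F (lowest: -4).
At F, MAX picks S (highest: -4).
At S, MIN picks L12 (lowest: -4).
Terminal value -4.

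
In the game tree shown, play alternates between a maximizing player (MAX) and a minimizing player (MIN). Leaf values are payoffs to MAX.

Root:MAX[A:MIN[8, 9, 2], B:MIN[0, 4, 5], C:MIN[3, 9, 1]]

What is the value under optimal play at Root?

2

A (MIN): min(8, 9, 2) = 2
B (MIN): min(0, 4, 5) = 0
C (MIN): min(3, 9, 1) = 1
Root (MAX): max(2, 0, 1) = 2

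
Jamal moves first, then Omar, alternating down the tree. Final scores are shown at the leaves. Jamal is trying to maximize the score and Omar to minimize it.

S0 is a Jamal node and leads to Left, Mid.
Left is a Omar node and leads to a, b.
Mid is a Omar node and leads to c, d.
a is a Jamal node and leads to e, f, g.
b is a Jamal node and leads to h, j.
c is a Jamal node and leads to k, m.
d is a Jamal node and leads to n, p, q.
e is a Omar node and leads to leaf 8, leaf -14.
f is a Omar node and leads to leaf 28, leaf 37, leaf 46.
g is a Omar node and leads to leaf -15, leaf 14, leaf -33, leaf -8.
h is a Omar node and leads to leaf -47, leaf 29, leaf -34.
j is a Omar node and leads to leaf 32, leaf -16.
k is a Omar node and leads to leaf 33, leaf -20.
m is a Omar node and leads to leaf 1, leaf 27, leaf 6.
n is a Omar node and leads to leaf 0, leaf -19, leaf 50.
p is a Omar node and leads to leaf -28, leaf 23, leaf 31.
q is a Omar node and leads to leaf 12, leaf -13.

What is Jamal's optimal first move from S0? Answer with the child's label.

Mid

e (Omar): min(8, -14) = -14
f (Omar): min(28, 37, 46) = 28
g (Omar): min(-15, 14, -33, -8) = -33
a (Jamal): max(-14, 28, -33) = 28
h (Omar): min(-47, 29, -34) = -47
j (Omar): min(32, -16) = -16
b (Jamal): max(-47, -16) = -16
Left (Omar): min(28, -16) = -16
k (Omar): min(33, -20) = -20
m (Omar): min(1, 27, 6) = 1
c (Jamal): max(-20, 1) = 1
n (Omar): min(0, -19, 50) = -19
p (Omar): min(-28, 23, 31) = -28
q (Omar): min(12, -13) = -13
d (Jamal): max(-19, -28, -13) = -13
Mid (Omar): min(1, -13) = -13
S0 (Jamal): max(-16, -13) = -13
Jamal at S0 wants the highest of {Left=-16, Mid=-13}, so chooses Mid.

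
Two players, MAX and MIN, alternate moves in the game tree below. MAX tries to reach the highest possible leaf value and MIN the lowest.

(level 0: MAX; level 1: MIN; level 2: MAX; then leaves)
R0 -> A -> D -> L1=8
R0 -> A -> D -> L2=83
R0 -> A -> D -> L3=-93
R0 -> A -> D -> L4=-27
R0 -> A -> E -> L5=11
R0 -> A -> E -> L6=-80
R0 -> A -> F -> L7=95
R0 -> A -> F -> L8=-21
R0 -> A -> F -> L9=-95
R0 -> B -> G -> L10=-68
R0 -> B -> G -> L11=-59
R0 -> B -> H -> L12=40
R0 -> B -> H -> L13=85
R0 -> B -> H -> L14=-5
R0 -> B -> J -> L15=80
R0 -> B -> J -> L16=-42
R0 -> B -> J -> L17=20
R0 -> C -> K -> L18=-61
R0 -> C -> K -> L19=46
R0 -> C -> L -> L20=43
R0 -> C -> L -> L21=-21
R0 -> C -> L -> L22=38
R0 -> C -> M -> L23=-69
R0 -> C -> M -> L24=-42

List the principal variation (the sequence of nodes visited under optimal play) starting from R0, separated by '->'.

R0 -> A -> E -> L5

D (MAX): max(8, 83, -93, -27) = 83
E (MAX): max(11, -80) = 11
F (MAX): max(95, -21, -95) = 95
A (MIN): min(83, 11, 95) = 11
G (MAX): max(-68, -59) = -59
H (MAX): max(40, 85, -5) = 85
J (MAX): max(80, -42, 20) = 80
B (MIN): min(-59, 85, 80) = -59
K (MAX): max(-61, 46) = 46
L (MAX): max(43, -21, 38) = 43
M (MAX): max(-69, -42) = -42
C (MIN): min(46, 43, -42) = -42
R0 (MAX): max(11, -59, -42) = 11
At R0, MAX picks A (highest: 11).
At A, MIN picks E (lowest: 11).
At E, MAX picks L5 (highest: 11).
Terminal value 11.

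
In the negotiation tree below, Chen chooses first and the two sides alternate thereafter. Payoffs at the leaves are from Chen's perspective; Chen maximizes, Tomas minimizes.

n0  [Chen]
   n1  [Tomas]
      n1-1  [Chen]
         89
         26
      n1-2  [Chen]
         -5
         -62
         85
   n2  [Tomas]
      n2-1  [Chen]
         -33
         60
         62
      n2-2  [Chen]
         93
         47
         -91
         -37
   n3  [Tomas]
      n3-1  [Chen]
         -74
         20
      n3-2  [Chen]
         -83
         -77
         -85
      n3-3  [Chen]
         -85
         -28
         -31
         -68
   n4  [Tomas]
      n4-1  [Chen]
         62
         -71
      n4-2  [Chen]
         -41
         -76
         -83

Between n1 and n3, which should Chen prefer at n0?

n1-1 (Chen): max(89, 26) = 89
n1-2 (Chen): max(-5, -62, 85) = 85
n1 (Tomas): min(89, 85) = 85
n3-1 (Chen): max(-74, 20) = 20
n3-2 (Chen): max(-83, -77, -85) = -77
n3-3 (Chen): max(-85, -28, -31, -68) = -28
n3 (Tomas): min(20, -77, -28) = -77
Chen prefers the higher value; n1=85, n3=-77. n1 is better since 85 > -77.

n1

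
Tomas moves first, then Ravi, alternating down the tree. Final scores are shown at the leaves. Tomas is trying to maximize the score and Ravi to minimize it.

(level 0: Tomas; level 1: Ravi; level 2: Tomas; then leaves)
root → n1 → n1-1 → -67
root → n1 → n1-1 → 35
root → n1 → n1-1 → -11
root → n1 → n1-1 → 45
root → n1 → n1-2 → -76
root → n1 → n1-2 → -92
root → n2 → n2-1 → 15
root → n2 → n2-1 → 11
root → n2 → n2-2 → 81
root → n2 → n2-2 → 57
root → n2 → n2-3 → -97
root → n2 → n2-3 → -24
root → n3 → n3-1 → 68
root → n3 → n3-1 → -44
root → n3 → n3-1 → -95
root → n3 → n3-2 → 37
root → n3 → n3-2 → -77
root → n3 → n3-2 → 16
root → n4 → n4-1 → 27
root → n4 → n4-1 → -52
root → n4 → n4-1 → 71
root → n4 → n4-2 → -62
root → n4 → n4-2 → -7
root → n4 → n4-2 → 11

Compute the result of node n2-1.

n2-1 (Tomas): max(15, 11) = 15

15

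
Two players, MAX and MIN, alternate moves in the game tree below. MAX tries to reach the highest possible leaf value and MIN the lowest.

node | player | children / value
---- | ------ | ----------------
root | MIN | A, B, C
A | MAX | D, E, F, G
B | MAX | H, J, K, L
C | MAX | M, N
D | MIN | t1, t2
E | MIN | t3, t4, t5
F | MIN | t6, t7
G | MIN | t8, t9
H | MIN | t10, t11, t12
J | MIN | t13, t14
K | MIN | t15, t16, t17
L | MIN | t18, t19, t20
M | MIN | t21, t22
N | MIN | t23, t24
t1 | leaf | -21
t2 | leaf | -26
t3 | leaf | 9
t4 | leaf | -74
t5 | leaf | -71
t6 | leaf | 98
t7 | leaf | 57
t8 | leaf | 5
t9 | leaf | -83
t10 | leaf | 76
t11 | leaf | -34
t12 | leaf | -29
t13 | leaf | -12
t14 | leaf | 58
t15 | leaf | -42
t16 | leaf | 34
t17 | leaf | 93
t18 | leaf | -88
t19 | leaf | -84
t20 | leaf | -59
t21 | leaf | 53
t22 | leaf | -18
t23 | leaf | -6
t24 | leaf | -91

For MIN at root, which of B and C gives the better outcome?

C

H (MIN): min(76, -34, -29) = -34
J (MIN): min(-12, 58) = -12
K (MIN): min(-42, 34, 93) = -42
L (MIN): min(-88, -84, -59) = -88
B (MAX): max(-34, -12, -42, -88) = -12
M (MIN): min(53, -18) = -18
N (MIN): min(-6, -91) = -91
C (MAX): max(-18, -91) = -18
MIN prefers the lower value; B=-12, C=-18. C is better since -18 < -12.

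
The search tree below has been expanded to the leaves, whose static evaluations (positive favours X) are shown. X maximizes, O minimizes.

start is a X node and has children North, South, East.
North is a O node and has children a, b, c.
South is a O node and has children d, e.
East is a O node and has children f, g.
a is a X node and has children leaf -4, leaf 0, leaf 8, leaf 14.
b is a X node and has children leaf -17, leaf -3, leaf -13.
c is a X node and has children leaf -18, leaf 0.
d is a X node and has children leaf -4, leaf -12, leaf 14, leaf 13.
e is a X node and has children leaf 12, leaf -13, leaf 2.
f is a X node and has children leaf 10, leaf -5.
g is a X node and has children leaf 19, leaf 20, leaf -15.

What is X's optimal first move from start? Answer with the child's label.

South

a (X): max(-4, 0, 8, 14) = 14
b (X): max(-17, -3, -13) = -3
c (X): max(-18, 0) = 0
North (O): min(14, -3, 0) = -3
d (X): max(-4, -12, 14, 13) = 14
e (X): max(12, -13, 2) = 12
South (O): min(14, 12) = 12
f (X): max(10, -5) = 10
g (X): max(19, 20, -15) = 20
East (O): min(10, 20) = 10
start (X): max(-3, 12, 10) = 12
X at start wants the highest of {North=-3, South=12, East=10}, so chooses South.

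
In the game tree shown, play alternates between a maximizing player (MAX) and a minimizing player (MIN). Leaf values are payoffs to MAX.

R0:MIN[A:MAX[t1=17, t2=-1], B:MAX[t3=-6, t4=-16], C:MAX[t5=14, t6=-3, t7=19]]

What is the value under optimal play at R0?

-6

A (MAX): max(17, -1) = 17
B (MAX): max(-6, -16) = -6
C (MAX): max(14, -3, 19) = 19
R0 (MIN): min(17, -6, 19) = -6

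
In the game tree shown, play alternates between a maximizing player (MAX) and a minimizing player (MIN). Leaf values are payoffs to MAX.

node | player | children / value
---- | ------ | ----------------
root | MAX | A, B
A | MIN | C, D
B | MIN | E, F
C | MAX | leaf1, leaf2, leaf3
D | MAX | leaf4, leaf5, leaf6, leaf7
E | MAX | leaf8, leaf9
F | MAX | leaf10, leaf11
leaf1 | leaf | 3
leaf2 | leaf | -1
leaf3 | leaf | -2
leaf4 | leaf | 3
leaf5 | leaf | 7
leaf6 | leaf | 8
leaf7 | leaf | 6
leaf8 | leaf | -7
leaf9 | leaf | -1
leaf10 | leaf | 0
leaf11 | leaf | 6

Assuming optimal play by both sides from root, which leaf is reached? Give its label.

C (MAX): max(3, -1, -2) = 3
D (MAX): max(3, 7, 8, 6) = 8
A (MIN): min(3, 8) = 3
E (MAX): max(-7, -1) = -1
F (MAX): max(0, 6) = 6
B (MIN): min(-1, 6) = -1
root (MAX): max(3, -1) = 3
At root, MAX picks A (highest: 3).
At A, MIN picks C (lowest: 3).
At C, MAX picks leaf1 (highest: 3).
Terminal value 3.

leaf1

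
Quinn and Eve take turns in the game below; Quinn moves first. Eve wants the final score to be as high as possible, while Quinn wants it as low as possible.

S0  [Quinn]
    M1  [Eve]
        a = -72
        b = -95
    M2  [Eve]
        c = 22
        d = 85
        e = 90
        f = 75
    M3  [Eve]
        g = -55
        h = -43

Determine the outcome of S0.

-72

M1 (Eve): max(-72, -95) = -72
M2 (Eve): max(22, 85, 90, 75) = 90
M3 (Eve): max(-55, -43) = -43
S0 (Quinn): min(-72, 90, -43) = -72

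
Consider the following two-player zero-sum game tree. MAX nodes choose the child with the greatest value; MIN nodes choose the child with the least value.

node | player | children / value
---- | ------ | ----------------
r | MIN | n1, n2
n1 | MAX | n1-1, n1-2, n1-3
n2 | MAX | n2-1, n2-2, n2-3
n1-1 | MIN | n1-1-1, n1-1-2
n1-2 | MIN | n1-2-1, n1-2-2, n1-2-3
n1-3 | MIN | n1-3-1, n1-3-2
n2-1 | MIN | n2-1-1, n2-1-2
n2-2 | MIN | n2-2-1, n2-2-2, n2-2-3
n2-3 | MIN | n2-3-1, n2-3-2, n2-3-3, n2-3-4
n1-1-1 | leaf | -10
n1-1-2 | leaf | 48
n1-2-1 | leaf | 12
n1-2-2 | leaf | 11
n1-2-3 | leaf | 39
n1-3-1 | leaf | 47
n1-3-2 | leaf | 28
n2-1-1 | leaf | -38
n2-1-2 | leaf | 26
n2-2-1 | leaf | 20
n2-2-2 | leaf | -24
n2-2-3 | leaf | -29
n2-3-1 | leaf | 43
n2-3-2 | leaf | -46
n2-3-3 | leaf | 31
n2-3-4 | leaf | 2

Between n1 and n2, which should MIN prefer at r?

n2

n1-1 (MIN): min(-10, 48) = -10
n1-2 (MIN): min(12, 11, 39) = 11
n1-3 (MIN): min(47, 28) = 28
n1 (MAX): max(-10, 11, 28) = 28
n2-1 (MIN): min(-38, 26) = -38
n2-2 (MIN): min(20, -24, -29) = -29
n2-3 (MIN): min(43, -46, 31, 2) = -46
n2 (MAX): max(-38, -29, -46) = -29
MIN prefers the lower value; n1=28, n2=-29. n2 is better since -29 < 28.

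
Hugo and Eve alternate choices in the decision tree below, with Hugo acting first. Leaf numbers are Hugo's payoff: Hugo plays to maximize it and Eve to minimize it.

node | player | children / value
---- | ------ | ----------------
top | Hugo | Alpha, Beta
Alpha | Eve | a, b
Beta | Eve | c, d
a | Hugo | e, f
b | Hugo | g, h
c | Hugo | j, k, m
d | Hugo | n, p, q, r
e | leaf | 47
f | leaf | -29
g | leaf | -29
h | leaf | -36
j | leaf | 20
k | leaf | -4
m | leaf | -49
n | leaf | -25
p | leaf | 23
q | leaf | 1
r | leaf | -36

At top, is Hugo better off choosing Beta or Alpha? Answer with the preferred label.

Beta

c (Hugo): max(20, -4, -49) = 20
d (Hugo): max(-25, 23, 1, -36) = 23
Beta (Eve): min(20, 23) = 20
a (Hugo): max(47, -29) = 47
b (Hugo): max(-29, -36) = -29
Alpha (Eve): min(47, -29) = -29
Hugo prefers the higher value; Beta=20, Alpha=-29. Beta is better since 20 > -29.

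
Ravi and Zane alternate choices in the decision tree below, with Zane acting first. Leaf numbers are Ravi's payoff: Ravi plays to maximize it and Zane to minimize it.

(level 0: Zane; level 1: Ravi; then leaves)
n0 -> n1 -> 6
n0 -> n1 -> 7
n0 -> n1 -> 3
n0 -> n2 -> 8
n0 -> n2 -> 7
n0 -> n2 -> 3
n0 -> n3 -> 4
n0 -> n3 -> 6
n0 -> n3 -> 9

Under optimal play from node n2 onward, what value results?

n2 (Ravi): max(8, 7, 3) = 8

8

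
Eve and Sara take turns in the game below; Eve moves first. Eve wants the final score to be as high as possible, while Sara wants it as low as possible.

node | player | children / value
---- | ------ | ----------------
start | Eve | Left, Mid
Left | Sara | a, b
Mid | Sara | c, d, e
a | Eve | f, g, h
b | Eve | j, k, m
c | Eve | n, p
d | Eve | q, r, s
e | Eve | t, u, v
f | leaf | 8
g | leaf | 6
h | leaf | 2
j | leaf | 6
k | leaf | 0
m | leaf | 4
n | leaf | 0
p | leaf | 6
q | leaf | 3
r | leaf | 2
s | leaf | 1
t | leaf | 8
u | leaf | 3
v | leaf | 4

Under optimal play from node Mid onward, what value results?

c (Eve): max(0, 6) = 6
d (Eve): max(3, 2, 1) = 3
e (Eve): max(8, 3, 4) = 8
Mid (Sara): min(6, 3, 8) = 3

3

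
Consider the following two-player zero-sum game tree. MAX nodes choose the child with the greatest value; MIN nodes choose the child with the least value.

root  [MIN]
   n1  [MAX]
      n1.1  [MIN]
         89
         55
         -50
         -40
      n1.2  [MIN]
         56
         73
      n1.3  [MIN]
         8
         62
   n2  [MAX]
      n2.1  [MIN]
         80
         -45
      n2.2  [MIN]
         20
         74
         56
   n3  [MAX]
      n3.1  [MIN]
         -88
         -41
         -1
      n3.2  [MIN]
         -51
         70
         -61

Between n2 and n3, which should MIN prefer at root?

n3

n2.1 (MIN): min(80, -45) = -45
n2.2 (MIN): min(20, 74, 56) = 20
n2 (MAX): max(-45, 20) = 20
n3.1 (MIN): min(-88, -41, -1) = -88
n3.2 (MIN): min(-51, 70, -61) = -61
n3 (MAX): max(-88, -61) = -61
MIN prefers the lower value; n2=20, n3=-61. n3 is better since -61 < 20.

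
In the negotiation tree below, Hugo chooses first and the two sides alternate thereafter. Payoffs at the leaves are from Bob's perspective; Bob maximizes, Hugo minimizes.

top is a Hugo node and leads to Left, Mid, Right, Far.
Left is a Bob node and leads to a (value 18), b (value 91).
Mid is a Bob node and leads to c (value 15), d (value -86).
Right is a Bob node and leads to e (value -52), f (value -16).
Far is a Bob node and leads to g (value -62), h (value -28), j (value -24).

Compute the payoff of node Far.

-24

Far (Bob): max(-62, -28, -24) = -24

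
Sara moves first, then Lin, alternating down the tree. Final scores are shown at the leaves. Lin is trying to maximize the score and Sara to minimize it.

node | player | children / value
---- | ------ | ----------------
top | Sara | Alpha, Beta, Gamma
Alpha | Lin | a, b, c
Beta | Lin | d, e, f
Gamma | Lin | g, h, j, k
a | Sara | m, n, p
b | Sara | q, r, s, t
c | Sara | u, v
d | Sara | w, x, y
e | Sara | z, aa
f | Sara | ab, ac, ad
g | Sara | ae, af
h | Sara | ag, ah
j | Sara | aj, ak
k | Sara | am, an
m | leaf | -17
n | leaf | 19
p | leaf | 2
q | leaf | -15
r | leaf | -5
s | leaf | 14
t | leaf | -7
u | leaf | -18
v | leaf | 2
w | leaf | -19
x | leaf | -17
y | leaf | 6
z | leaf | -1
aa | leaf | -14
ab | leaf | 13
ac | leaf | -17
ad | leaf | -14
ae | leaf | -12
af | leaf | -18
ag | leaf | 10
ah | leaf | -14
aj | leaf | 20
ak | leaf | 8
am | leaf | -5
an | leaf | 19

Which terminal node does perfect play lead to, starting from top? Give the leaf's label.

a (Sara): min(-17, 19, 2) = -17
b (Sara): min(-15, -5, 14, -7) = -15
c (Sara): min(-18, 2) = -18
Alpha (Lin): max(-17, -15, -18) = -15
d (Sara): min(-19, -17, 6) = -19
e (Sara): min(-1, -14) = -14
f (Sara): min(13, -17, -14) = -17
Beta (Lin): max(-19, -14, -17) = -14
g (Sara): min(-12, -18) = -18
h (Sara): min(10, -14) = -14
j (Sara): min(20, 8) = 8
k (Sara): min(-5, 19) = -5
Gamma (Lin): max(-18, -14, 8, -5) = 8
top (Sara): min(-15, -14, 8) = -15
At top, Sara picks Alpha (lowest: -15).
At Alpha, Lin picks b (highest: -15).
At b, Sara picks q (lowest: -15).
Terminal value -15.

q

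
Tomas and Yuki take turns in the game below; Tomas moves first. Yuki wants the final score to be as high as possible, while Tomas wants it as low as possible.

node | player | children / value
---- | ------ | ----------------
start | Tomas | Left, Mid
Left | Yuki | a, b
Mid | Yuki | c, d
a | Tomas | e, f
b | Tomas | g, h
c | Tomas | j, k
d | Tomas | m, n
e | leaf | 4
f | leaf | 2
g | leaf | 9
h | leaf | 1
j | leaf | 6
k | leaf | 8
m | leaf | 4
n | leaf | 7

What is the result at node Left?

2

a (Tomas): min(4, 2) = 2
b (Tomas): min(9, 1) = 1
Left (Yuki): max(2, 1) = 2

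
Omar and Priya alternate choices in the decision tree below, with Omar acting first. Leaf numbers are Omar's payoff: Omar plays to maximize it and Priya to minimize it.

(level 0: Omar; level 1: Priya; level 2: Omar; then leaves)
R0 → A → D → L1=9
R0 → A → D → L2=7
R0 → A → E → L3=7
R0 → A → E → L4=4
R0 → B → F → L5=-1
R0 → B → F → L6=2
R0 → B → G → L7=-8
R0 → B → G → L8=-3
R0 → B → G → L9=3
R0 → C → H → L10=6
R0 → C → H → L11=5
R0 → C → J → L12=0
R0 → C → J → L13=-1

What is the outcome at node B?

2

F (Omar): max(-1, 2) = 2
G (Omar): max(-8, -3, 3) = 3
B (Priya): min(2, 3) = 2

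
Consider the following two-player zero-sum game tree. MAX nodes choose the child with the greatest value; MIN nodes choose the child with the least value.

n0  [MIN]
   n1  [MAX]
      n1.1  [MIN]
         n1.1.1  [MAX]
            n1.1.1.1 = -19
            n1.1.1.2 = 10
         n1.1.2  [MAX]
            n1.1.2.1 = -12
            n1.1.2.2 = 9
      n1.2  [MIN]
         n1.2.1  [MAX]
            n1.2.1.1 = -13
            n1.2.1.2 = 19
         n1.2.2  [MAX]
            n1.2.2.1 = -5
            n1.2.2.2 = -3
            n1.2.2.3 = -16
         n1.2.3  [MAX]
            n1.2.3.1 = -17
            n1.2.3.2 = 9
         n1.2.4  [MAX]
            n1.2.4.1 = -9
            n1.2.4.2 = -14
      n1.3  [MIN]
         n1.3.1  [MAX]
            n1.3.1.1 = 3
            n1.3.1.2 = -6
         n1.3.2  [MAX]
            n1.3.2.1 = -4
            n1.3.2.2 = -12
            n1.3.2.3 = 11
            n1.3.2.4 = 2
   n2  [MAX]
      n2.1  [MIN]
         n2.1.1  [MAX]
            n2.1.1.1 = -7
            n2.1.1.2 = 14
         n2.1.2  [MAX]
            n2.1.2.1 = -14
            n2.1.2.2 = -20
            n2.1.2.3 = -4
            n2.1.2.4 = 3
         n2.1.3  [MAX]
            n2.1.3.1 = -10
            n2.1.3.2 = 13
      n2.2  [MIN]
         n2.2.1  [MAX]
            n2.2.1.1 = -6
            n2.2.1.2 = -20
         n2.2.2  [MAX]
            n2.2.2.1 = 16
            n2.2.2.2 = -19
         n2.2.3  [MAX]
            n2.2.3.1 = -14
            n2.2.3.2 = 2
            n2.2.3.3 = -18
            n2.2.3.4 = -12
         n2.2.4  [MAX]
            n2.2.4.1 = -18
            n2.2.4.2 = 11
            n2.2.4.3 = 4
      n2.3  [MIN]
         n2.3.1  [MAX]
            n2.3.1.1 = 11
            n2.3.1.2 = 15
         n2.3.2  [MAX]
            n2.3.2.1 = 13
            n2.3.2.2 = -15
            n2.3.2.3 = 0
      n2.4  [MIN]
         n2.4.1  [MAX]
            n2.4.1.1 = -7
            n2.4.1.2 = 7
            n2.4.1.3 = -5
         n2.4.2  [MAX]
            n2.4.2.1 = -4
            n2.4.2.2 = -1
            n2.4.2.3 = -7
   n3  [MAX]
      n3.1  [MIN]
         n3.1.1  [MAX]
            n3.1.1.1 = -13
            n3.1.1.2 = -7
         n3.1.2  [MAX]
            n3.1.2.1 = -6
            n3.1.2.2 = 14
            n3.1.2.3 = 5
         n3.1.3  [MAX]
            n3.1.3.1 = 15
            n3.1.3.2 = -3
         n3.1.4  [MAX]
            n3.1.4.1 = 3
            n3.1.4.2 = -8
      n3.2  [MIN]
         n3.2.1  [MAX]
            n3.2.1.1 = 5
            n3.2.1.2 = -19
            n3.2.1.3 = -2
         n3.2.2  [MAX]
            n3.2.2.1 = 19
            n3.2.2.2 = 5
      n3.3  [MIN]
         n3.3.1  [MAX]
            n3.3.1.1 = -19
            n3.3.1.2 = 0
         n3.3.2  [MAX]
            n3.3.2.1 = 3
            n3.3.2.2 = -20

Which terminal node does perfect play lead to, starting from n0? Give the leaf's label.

n1.1.1 (MAX): max(-19, 10) = 10
n1.1.2 (MAX): max(-12, 9) = 9
n1.1 (MIN): min(10, 9) = 9
n1.2.1 (MAX): max(-13, 19) = 19
n1.2.2 (MAX): max(-5, -3, -16) = -3
n1.2.3 (MAX): max(-17, 9) = 9
n1.2.4 (MAX): max(-9, -14) = -9
n1.2 (MIN): min(19, -3, 9, -9) = -9
n1.3.1 (MAX): max(3, -6) = 3
n1.3.2 (MAX): max(-4, -12, 11, 2) = 11
n1.3 (MIN): min(3, 11) = 3
n1 (MAX): max(9, -9, 3) = 9
n2.1.1 (MAX): max(-7, 14) = 14
n2.1.2 (MAX): max(-14, -20, -4, 3) = 3
n2.1.3 (MAX): max(-10, 13) = 13
n2.1 (MIN): min(14, 3, 13) = 3
n2.2.1 (MAX): max(-6, -20) = -6
n2.2.2 (MAX): max(16, -19) = 16
n2.2.3 (MAX): max(-14, 2, -18, -12) = 2
n2.2.4 (MAX): max(-18, 11, 4) = 11
n2.2 (MIN): min(-6, 16, 2, 11) = -6
n2.3.1 (MAX): max(11, 15) = 15
n2.3.2 (MAX): max(13, -15, 0) = 13
n2.3 (MIN): min(15, 13) = 13
n2.4.1 (MAX): max(-7, 7, -5) = 7
n2.4.2 (MAX): max(-4, -1, -7) = -1
n2.4 (MIN): min(7, -1) = -1
n2 (MAX): max(3, -6, 13, -1) = 13
n3.1.1 (MAX): max(-13, -7) = -7
n3.1.2 (MAX): max(-6, 14, 5) = 14
n3.1.3 (MAX): max(15, -3) = 15
n3.1.4 (MAX): max(3, -8) = 3
n3.1 (MIN): min(-7, 14, 15, 3) = -7
n3.2.1 (MAX): max(5, -19, -2) = 5
n3.2.2 (MAX): max(19, 5) = 19
n3.2 (MIN): min(5, 19) = 5
n3.3.1 (MAX): max(-19, 0) = 0
n3.3.2 (MAX): max(3, -20) = 3
n3.3 (MIN): min(0, 3) = 0
n3 (MAX): max(-7, 5, 0) = 5
n0 (MIN): min(9, 13, 5) = 5
At n0, MIN picks n3 (lowest: 5).
At n3, MAX picks n3.2 (highest: 5).
At n3.2, MIN picks n3.2.1 (lowest: 5).
At n3.2.1, MAX picks n3.2.1.1 (highest: 5).
Terminal value 5.

n3.2.1.1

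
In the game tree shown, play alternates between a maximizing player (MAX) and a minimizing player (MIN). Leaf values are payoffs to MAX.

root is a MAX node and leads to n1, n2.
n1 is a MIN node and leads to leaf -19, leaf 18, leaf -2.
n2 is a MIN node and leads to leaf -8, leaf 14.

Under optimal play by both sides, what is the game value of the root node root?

n1 (MIN): min(-19, 18, -2) = -19
n2 (MIN): min(-8, 14) = -8
root (MAX): max(-19, -8) = -8

-8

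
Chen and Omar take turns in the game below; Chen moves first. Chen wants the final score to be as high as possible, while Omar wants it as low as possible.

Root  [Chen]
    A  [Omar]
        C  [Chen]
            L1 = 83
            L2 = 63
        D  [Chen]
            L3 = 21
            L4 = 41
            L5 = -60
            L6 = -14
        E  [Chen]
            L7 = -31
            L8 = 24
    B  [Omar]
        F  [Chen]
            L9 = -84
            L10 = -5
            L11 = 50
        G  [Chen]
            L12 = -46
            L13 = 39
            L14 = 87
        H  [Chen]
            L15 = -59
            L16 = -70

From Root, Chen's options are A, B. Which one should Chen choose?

C (Chen): max(83, 63) = 83
D (Chen): max(21, 41, -60, -14) = 41
E (Chen): max(-31, 24) = 24
A (Omar): min(83, 41, 24) = 24
F (Chen): max(-84, -5, 50) = 50
G (Chen): max(-46, 39, 87) = 87
H (Chen): max(-59, -70) = -59
B (Omar): min(50, 87, -59) = -59
Root (Chen): max(24, -59) = 24
Chen at Root wants the highest of {A=24, B=-59}, so chooses A.

A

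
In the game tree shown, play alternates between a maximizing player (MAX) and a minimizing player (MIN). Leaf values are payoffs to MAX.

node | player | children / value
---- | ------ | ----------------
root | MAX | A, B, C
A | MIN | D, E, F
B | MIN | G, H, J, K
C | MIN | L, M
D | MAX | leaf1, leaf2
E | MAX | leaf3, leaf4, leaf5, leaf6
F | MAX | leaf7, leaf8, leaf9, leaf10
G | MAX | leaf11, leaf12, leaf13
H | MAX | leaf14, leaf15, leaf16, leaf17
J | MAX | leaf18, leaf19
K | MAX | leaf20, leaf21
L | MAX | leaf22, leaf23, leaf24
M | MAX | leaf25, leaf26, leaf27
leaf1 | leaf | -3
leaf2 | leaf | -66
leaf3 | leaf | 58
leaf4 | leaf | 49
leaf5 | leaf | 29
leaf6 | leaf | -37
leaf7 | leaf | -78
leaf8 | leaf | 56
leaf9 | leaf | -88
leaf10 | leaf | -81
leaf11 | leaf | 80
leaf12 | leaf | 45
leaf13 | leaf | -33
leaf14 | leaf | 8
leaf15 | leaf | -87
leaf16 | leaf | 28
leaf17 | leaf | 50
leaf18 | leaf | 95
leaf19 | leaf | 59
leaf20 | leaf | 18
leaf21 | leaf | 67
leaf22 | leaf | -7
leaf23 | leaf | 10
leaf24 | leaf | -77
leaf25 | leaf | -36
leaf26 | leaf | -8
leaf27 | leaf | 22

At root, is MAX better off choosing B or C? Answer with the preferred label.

G (MAX): max(80, 45, -33) = 80
H (MAX): max(8, -87, 28, 50) = 50
J (MAX): max(95, 59) = 95
K (MAX): max(18, 67) = 67
B (MIN): min(80, 50, 95, 67) = 50
L (MAX): max(-7, 10, -77) = 10
M (MAX): max(-36, -8, 22) = 22
C (MIN): min(10, 22) = 10
MAX prefers the higher value; B=50, C=10. B is better since 50 > 10.

B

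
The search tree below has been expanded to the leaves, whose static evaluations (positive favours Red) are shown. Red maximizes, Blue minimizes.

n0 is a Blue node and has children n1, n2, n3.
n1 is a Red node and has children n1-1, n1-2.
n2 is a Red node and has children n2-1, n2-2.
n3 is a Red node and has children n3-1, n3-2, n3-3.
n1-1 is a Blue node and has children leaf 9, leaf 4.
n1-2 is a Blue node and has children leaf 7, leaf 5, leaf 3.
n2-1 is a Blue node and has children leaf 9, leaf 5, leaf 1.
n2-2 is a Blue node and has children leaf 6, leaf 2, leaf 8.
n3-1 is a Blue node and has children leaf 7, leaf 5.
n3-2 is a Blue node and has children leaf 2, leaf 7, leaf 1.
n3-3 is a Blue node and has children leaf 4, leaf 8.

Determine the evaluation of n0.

2

n1-1 (Blue): min(9, 4) = 4
n1-2 (Blue): min(7, 5, 3) = 3
n1 (Red): max(4, 3) = 4
n2-1 (Blue): min(9, 5, 1) = 1
n2-2 (Blue): min(6, 2, 8) = 2
n2 (Red): max(1, 2) = 2
n3-1 (Blue): min(7, 5) = 5
n3-2 (Blue): min(2, 7, 1) = 1
n3-3 (Blue): min(4, 8) = 4
n3 (Red): max(5, 1, 4) = 5
n0 (Blue): min(4, 2, 5) = 2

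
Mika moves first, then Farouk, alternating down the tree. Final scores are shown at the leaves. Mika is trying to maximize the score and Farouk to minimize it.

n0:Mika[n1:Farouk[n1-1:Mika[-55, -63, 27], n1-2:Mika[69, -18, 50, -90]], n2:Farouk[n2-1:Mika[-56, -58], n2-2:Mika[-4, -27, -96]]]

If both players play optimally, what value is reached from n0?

n1-1 (Mika): max(-55, -63, 27) = 27
n1-2 (Mika): max(69, -18, 50, -90) = 69
n1 (Farouk): min(27, 69) = 27
n2-1 (Mika): max(-56, -58) = -56
n2-2 (Mika): max(-4, -27, -96) = -4
n2 (Farouk): min(-56, -4) = -56
n0 (Mika): max(27, -56) = 27

27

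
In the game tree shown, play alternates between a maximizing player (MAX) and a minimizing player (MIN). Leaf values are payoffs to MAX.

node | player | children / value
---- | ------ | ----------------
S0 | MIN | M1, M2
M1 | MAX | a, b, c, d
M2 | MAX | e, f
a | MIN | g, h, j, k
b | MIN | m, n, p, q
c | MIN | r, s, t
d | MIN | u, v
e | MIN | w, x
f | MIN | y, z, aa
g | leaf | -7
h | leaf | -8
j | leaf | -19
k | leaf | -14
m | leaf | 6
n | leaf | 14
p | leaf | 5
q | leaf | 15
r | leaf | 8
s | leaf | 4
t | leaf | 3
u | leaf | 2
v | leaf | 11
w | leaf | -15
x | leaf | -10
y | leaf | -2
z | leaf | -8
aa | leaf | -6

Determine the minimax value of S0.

-8

a (MIN): min(-7, -8, -19, -14) = -19
b (MIN): min(6, 14, 5, 15) = 5
c (MIN): min(8, 4, 3) = 3
d (MIN): min(2, 11) = 2
M1 (MAX): max(-19, 5, 3, 2) = 5
e (MIN): min(-15, -10) = -15
f (MIN): min(-2, -8, -6) = -8
M2 (MAX): max(-15, -8) = -8
S0 (MIN): min(5, -8) = -8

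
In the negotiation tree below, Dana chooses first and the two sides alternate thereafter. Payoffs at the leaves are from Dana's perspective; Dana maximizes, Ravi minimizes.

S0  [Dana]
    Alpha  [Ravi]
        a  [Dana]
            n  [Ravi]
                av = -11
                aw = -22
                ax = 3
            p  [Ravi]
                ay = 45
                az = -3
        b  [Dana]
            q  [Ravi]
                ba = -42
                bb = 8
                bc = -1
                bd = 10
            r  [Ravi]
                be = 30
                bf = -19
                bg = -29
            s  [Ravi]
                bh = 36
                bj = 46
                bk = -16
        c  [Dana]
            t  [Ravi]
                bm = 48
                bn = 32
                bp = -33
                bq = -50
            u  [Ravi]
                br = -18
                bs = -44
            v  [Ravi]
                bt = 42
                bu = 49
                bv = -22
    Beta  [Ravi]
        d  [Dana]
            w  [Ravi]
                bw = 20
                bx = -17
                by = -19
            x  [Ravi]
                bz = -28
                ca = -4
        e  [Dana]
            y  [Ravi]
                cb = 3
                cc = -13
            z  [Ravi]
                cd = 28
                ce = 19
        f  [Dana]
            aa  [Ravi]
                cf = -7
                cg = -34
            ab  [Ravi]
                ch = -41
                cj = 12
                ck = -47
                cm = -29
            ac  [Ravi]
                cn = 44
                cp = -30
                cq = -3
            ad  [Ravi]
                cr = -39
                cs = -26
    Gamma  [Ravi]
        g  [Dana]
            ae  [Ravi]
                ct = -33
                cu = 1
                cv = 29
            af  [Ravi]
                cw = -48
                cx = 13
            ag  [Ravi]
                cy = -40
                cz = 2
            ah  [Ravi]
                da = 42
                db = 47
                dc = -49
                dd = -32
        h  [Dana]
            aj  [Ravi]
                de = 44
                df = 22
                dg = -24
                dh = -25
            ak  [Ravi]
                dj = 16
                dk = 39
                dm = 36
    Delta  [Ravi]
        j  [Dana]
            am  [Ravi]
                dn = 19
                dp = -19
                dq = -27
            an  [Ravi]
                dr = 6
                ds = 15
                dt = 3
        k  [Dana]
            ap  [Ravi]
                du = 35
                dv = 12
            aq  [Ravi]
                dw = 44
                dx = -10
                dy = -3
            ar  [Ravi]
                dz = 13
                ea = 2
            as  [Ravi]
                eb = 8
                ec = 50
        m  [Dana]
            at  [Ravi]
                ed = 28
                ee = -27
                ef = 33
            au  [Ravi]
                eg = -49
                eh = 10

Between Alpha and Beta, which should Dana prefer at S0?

Alpha

n (Ravi): min(-11, -22, 3) = -22
p (Ravi): min(45, -3) = -3
a (Dana): max(-22, -3) = -3
q (Ravi): min(-42, 8, -1, 10) = -42
r (Ravi): min(30, -19, -29) = -29
s (Ravi): min(36, 46, -16) = -16
b (Dana): max(-42, -29, -16) = -16
t (Ravi): min(48, 32, -33, -50) = -50
u (Ravi): min(-18, -44) = -44
v (Ravi): min(42, 49, -22) = -22
c (Dana): max(-50, -44, -22) = -22
Alpha (Ravi): min(-3, -16, -22) = -22
w (Ravi): min(20, -17, -19) = -19
x (Ravi): min(-28, -4) = -28
d (Dana): max(-19, -28) = -19
y (Ravi): min(3, -13) = -13
z (Ravi): min(28, 19) = 19
e (Dana): max(-13, 19) = 19
aa (Ravi): min(-7, -34) = -34
ab (Ravi): min(-41, 12, -47, -29) = -47
ac (Ravi): min(44, -30, -3) = -30
ad (Ravi): min(-39, -26) = -39
f (Dana): max(-34, -47, -30, -39) = -30
Beta (Ravi): min(-19, 19, -30) = -30
Dana prefers the higher value; Alpha=-22, Beta=-30. Alpha is better since -22 > -30.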